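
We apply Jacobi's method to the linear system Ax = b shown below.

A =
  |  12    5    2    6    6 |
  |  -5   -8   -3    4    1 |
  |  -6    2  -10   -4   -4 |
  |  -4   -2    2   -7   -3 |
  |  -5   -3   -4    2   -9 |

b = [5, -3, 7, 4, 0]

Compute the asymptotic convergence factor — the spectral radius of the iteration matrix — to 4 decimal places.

A = D + L + U where D = diag(12, -8, -10, -7, -9).
Jacobi: T = -D⁻¹(L+U), T[1,3] = -(4)/(-8) = +0.5000; T[1,1] = 0.
  T[0,:] = [+0.0000  -0.4167  -0.1667  -0.5000  -0.5000]
  T[1,:] = [-0.6250  +0.0000  -0.3750  +0.5000  +0.1250]
  T[2,:] = [-0.6000  +0.2000  +0.0000  -0.4000  -0.4000]
  T[3,:] = [-0.5714  -0.2857  +0.2857  +0.0000  -0.4286]
  T[4,:] = [-0.5556  -0.3333  -0.4444  +0.2222  +0.0000]
|eigenvalues of T|: 1.1448, 0.8047, 0.6159, 0.6159, 0.1071.
ρ = 1.1448; 1.1448 > 1 ⇒ diverges.

1.1448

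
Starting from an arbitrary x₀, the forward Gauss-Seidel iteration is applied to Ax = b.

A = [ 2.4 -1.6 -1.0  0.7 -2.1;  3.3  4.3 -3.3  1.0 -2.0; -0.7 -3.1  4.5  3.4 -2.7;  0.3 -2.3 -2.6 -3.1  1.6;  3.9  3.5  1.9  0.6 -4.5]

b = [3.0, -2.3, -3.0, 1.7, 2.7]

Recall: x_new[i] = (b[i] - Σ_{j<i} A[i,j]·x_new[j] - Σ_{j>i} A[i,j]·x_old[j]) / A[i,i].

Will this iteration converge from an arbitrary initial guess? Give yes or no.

no

Diagonal D = diag(2.4, 4.3, 4.5, -3.1, -4.5); L, U strict lower/upper.
Gauss-Seidel: T = -(D+L)⁻¹U, row 0 first, T[0,1] = -(-1.6)/(2.4) = +0.6667; later rows by forward substitution.
  T[0,:] = [+0.0000 +0.6667 +0.4167 -0.2917 +0.8750]
  T[1,:] = [+0.0000 -0.5116 +0.4477 -0.0087 -0.2064]
  T[2,:] = [+0.0000 -0.2488 +0.3732 -0.8069 +0.5939]
  T[3,:] = [+0.0000 +0.6527 -0.6048 +0.6550 +0.2558]
  T[4,:] = [+0.0000 +0.1618 +0.7862 -0.5129 +0.8827]
|λ(T)| sorted: 1.4545, 0.7348, 0.4022, 0.4022, 0.0000.
ρ = 1.4545; 1.4545 > 1, so it fails to converge.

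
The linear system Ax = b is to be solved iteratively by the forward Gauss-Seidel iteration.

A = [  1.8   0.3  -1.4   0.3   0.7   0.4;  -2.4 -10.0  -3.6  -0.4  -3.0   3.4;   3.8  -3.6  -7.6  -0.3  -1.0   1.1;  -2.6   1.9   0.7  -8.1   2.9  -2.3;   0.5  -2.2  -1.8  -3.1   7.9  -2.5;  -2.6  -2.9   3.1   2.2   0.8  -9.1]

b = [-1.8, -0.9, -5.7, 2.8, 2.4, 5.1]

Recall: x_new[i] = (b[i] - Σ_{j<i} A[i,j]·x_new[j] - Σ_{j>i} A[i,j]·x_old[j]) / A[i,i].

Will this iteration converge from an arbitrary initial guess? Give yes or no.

Diagonal D = diag(1.8, -10, -7.6, -8.1, 7.9, -9.1); L, U strict lower/upper.
T_GS = -(D+L)⁻¹U: row 0 first, T[0,3] = -(0.3)/(1.8) = -0.1667; later rows by forward substitution.
  T[0,:] = [+0.0000, -0.1667, +0.7778, -0.1667, -0.3889, -0.2222]
  T[1,:] = [+0.0000, +0.0400, -0.5467, -0.0000, -0.2067, +0.3933]
  T[2,:] = [+0.0000, -0.1023, +0.6478, -0.1228, -0.2281, -0.1527]
  T[3,:] = [+0.0000, +0.0540, -0.3219, +0.0429, +0.4147, -0.1336]
  T[4,:] = [+0.0000, +0.0196, -0.1802, -0.0006, +0.0778, +0.3529]
  T[5,:] = [+0.0000, +0.0148, +0.0790, +0.0161, +0.2063, -0.1151]
moduli |λ_i(T)| = 0.8371, 0.2918, 0.2081, 0.0791, 0.0191, 0.0000.
ρ = 0.8371; 0.8371 < 1 ⇒ converges.

yes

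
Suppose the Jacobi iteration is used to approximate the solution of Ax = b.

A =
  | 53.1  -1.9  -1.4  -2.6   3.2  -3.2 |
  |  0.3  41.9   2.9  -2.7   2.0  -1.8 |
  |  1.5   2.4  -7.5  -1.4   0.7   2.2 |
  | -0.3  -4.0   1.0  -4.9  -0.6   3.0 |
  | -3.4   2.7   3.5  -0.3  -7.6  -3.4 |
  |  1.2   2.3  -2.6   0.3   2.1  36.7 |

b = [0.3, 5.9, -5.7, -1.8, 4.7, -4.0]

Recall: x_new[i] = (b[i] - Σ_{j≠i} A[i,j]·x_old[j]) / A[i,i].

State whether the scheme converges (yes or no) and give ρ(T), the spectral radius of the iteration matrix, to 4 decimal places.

Split A = D + L + U, D = diag(53.1, 41.9, -7.5, -4.9, -7.6, 36.7).
T_J = -D⁻¹(L+U): T[4,1] = -(2.7)/(-7.6) = +0.3553; T[4,4] = 0.
  T[0,:] = [+0.0000  +0.0358  +0.0264  +0.0490  -0.0603  +0.0603]
  T[1,:] = [-0.0072  +0.0000  -0.0692  +0.0644  -0.0477  +0.0430]
  T[2,:] = [+0.2000  +0.3200  +0.0000  -0.1867  +0.0933  +0.2933]
  T[3,:] = [-0.0612  -0.8163  +0.2041  +0.0000  -0.1224  +0.6122]
  T[4,:] = [-0.4474  +0.3553  +0.4605  -0.0395  +0.0000  -0.4474]
  T[5,:] = [-0.0327  -0.0627  +0.0708  -0.0082  -0.0572  +0.0000]
moduli |λ_i(T)| = 0.3742, 0.3156, 0.3156, 0.1462, 0.1118, 0.1118.
ρ(T) = max|λ| = 0.3742; 0.3742 < 1, so it converges for any x₀.

yes, ρ = 0.3742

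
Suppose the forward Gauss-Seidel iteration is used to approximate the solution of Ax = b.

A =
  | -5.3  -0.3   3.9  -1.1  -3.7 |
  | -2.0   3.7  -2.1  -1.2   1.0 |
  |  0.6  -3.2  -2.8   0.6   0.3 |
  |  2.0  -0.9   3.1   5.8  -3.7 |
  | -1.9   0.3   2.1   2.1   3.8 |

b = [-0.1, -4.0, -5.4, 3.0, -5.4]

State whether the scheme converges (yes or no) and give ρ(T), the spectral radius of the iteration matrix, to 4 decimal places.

Let D = diag(-5.3, 3.7, -2.8, 5.8, 3.8); L, U the strict triangles.
GS T = -(D+L)⁻¹U: row 0 first, T[0,3] = -(-1.1)/(-5.3) = -0.2075; later rows by forward substitution.
  T[0,:] = [+0.0000 -0.0566 +0.7358 -0.2075 -0.6981]
  T[1,:] = [+0.0000 -0.0306 +0.9653 +0.2121 -0.6476]
  T[2,:] = [+0.0000 +0.0228 -0.9455 -0.0726 +0.6977]
  T[3,:] = [+0.0000 +0.0026 +0.4014 +0.1433 +0.4053]
  T[4,:] = [+0.0000 -0.0399 +0.5924 -0.1596 -0.9075]
|eigenvalues of T|: 1.6032, 0.2328, 0.2328, 0.0253, 0.0000.
spectral radius ρ = 1.6032; 1.6032 > 1: divergent.

no, ρ = 1.6032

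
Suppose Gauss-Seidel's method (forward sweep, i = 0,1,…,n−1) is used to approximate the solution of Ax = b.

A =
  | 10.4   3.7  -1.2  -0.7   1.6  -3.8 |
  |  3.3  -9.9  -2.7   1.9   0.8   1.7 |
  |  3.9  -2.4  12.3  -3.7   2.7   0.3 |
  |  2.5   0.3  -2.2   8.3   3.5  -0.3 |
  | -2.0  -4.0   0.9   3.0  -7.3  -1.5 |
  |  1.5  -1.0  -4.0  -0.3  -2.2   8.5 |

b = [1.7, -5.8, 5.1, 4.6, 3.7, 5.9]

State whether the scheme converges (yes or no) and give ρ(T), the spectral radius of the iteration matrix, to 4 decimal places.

Split A = D + L + U, D = diag(10.4, -9.9, 12.3, 8.3, -7.3, 8.5).
Gauss-Seidel: T = -(D+L)⁻¹U, row 0 first, T[0,3] = -(-0.7)/(10.4) = +0.0673; later rows by forward substitution.
  T[0,:] = [+0.0000  -0.3558  +0.1154  +0.0673  -0.1538  +0.3654]
  T[1,:] = [+0.0000  -0.1186  -0.2343  +0.2144  +0.0295  +0.2935]
  T[2,:] = [+0.0000  +0.0897  -0.0823  +0.3213  -0.1650  -0.0830]
  T[3,:] = [+0.0000  +0.1352  -0.0481  +0.0571  -0.4201  -0.1065]
  T[4,:] = [+0.0000  +0.2291  +0.0668  -0.0728  -0.1670  -0.5204]
  T[5,:] = [+0.0000  +0.1551  -0.0710  +0.1477  -0.1051  -0.2075]
eigenvalue magnitudes: 0.5393, 0.1827, 0.1827, 0.1575, 0.1575, 0.0000.
ρ(T) = max|λ| = 0.5393; 0.5393 < 1 ⇒ converges.

yes, ρ = 0.5393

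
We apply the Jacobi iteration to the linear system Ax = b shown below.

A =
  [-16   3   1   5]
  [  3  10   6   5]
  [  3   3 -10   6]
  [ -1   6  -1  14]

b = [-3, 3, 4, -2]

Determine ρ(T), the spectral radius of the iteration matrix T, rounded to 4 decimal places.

0.6043

Split A = D + L + U, D = diag(-16, 10, -10, 14).
T_J = -D⁻¹(L+U): T[3,0] = -(-1)/(14) = +0.0714; T[3,3] = 0.
  T[0,:] = [+0.0000 +0.1875 +0.0625 +0.3125]
  T[1,:] = [-0.3000 +0.0000 -0.6000 -0.5000]
  T[2,:] = [+0.3000 +0.3000 +0.0000 +0.6000]
  T[3,:] = [+0.0714 -0.4286 +0.0714 +0.0000]
|λ(T)| sorted: 0.6043, 0.4833, 0.4833, 0.1546.
ρ = 0.6043; 0.6043 < 1: convergent.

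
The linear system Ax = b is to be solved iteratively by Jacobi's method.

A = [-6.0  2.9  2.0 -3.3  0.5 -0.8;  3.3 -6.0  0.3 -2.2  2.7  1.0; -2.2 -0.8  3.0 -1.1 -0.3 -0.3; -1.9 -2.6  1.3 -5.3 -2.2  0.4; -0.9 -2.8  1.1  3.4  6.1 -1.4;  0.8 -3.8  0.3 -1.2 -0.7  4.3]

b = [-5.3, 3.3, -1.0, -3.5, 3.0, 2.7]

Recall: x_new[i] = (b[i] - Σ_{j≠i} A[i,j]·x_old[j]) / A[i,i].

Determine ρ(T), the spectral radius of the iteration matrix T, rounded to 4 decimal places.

Split A = D + L + U, D = diag(-6, -6, 3, -5.3, 6.1, 4.3).
Jacobi T = -D⁻¹(L+U): T[5,1] = -(-3.8)/(4.3) = +0.8837; T[5,5] = 0.
  T[0,:] = [+0.0000 +0.4833 +0.3333 -0.5500 +0.0833 -0.1333]
  T[1,:] = [+0.5500 +0.0000 +0.0500 -0.3667 +0.4500 +0.1667]
  T[2,:] = [+0.7333 +0.2667 +0.0000 +0.3667 +0.1000 +0.1000]
  T[3,:] = [-0.3585 -0.4906 +0.2453 +0.0000 -0.4151 +0.0755]
  T[4,:] = [+0.1475 +0.4590 -0.1803 -0.5574 +0.0000 +0.2295]
  T[5,:] = [-0.1860 +0.8837 -0.0698 +0.2791 +0.1628 +0.0000]
moduli |λ_i(T)| = 1.2498, 0.8089, 0.7499, 0.4807, 0.4520, 0.2803.
ρ = 1.2498; 1.2498 > 1: divergent.

1.2498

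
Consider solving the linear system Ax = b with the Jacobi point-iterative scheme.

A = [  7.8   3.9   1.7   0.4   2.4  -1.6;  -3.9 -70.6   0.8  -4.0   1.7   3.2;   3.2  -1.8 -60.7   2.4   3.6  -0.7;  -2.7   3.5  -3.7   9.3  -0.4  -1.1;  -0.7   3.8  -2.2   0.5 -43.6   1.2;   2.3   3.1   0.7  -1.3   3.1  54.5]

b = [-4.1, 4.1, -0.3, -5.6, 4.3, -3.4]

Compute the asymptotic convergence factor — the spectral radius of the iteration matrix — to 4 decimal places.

Diagonal D = diag(7.8, -70.6, -60.7, 9.3, -43.6, 54.5); L, U strict lower/upper.
T_J = -D⁻¹(L+U): T[1,3] = -(-4)/(-70.6) = -0.0567; T[1,1] = 0.
  T[0,:] = [+0.0000 -0.5000 -0.2179 -0.0513 -0.3077 +0.2051]
  T[1,:] = [-0.0552 +0.0000 +0.0113 -0.0567 +0.0241 +0.0453]
  T[2,:] = [+0.0527 -0.0297 +0.0000 +0.0395 +0.0593 -0.0115]
  T[3,:] = [+0.2903 -0.3763 +0.3978 +0.0000 +0.0430 +0.1183]
  T[4,:] = [-0.0161 +0.0872 -0.0505 +0.0115 +0.0000 +0.0275]
  T[5,:] = [-0.0422 -0.0569 -0.0128 +0.0239 -0.0569 +0.0000]
|eigenvalues of T|: 0.2683, 0.1549, 0.1549, 0.1222, 0.1222, 0.0742.
spectral radius ρ = 0.2683; 0.2683 < 1 ⇒ converges.

0.2683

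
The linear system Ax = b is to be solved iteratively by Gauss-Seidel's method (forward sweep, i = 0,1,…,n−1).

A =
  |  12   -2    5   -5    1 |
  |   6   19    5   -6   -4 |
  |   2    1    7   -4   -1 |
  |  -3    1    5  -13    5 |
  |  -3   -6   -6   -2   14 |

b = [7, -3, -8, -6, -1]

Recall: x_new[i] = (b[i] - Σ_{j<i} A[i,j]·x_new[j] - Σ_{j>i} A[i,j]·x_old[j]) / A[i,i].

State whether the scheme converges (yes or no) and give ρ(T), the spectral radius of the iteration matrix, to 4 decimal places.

yes, ρ = 0.5807

Let D = diag(12, 19, 7, -13, 14); L, U the strict triangles.
T_GS = -(D+L)⁻¹U: row 0 first, T[0,3] = -(-5)/(12) = +0.4167; later rows by forward substitution.
  T[0,:] = [+0.0000  +0.1667  -0.4167  +0.4167  -0.0833]
  T[1,:] = [+0.0000  -0.0526  -0.1316  +0.1842  +0.2368]
  T[2,:] = [+0.0000  -0.0401  +0.1378  +0.4261  +0.1328]
  T[3,:] = [+0.0000  -0.0579  +0.1390  +0.0819  +0.4732]
  T[4,:] = [+0.0000  -0.0123  -0.0667  +0.3625  +0.2082]
|λ(T)| sorted: 0.5807, 0.3479, 0.1949, 0.0525, 0.0000.
ρ(T) = max|λ| = 0.5807; 0.5807 < 1 ⇒ converges.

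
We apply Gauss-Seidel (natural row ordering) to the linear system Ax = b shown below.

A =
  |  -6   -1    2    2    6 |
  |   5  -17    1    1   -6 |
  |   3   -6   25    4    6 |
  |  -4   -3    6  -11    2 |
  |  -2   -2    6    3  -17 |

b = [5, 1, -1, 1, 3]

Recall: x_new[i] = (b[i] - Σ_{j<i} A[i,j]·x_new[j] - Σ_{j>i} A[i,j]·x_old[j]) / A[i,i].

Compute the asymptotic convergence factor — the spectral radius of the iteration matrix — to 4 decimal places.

Let D = diag(-6, -17, 25, -11, -17); L, U the strict triangles.
GS T = -(D+L)⁻¹U: row 0 first, T[0,4] = -(6)/(-6) = +1.0000; later rows by forward substitution.
  T[0,:] = [+0.0000  -0.1667  +0.3333  +0.3333  +1.0000]
  T[1,:] = [+0.0000  -0.0490  +0.1569  +0.1569  -0.0588]
  T[2,:] = [+0.0000  +0.0082  -0.0024  -0.1624  -0.3741]
  T[3,:] = [+0.0000  +0.0785  -0.1653  -0.2525  -0.3698]
  T[4,:] = [+0.0000  +0.0421  -0.0877  -0.1595  -0.3080]
eigenvalue magnitudes: 0.6454, 0.0386, 0.0367, 0.0367, 0.0000.
ρ = 0.6454; 0.6454 < 1: convergent.

0.6454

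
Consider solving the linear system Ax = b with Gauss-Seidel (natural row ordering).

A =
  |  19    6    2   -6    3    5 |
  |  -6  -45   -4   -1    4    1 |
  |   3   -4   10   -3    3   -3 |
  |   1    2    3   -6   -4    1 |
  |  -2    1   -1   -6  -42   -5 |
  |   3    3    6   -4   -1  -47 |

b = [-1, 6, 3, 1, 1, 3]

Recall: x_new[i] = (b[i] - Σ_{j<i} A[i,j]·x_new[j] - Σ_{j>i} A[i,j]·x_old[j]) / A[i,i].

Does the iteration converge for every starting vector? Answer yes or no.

Diagonal D = diag(19, -45, 10, -6, -42, -47); L, U strict lower/upper.
Gauss-Seidel: T = -(D+L)⁻¹U, row 0 first, T[0,4] = -(3)/(19) = -0.1579; later rows by forward substitution.
  T[0,:] = [+0.0000, -0.3158, -0.1053, +0.3158, -0.1579, -0.2632]
  T[1,:] = [+0.0000, +0.0421, -0.0749, -0.0643, +0.1099, +0.0573]
  T[2,:] = [+0.0000, +0.1116, +0.0016, +0.1795, -0.2087, +0.4019]
  T[3,:] = [+0.0000, +0.0172, -0.0417, +0.1210, -0.7607, +0.3428]
  T[4,:] = [+0.0000, +0.0109, +0.0091, -0.0381, +0.1238, -0.1637]
  T[5,:] = [+0.0000, -0.0049, -0.0079, +0.0295, +0.0324, +0.0125]
|roots of det(T-λI)|: 0.3062, 0.1241, 0.1241, 0.0951, 0.0951, 0.0000.
ρ = 0.3062; 0.3062 < 1 ⇒ converges.

yes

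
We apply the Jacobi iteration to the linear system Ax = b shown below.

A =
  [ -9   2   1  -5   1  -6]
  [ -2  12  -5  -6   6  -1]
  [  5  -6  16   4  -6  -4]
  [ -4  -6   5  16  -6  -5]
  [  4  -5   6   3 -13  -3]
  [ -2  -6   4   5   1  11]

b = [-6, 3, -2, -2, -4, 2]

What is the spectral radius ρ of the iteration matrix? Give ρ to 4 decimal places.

1.1393

Diagonal D = diag(-9, 12, 16, 16, -13, 11); L, U strict lower/upper.
Jacobi: T = -D⁻¹(L+U), T[4,1] = -(-5)/(-13) = -0.3846; T[4,4] = 0.
  T[0,:] = [+0.0000 +0.2222 +0.1111 -0.5556 +0.1111 -0.6667]
  T[1,:] = [+0.1667 +0.0000 +0.4167 +0.5000 -0.5000 +0.0833]
  T[2,:] = [-0.3125 +0.3750 +0.0000 -0.2500 +0.3750 +0.2500]
  T[3,:] = [+0.2500 +0.3750 -0.3125 +0.0000 +0.3750 +0.3125]
  T[4,:] = [+0.3077 -0.3846 +0.4615 +0.2308 +0.0000 -0.2308]
  T[5,:] = [+0.1818 +0.5455 -0.3636 -0.4545 -0.0909 +0.0000]
|λ(T)| sorted: 1.1393, 0.6507, 0.6507, 0.5445, 0.3843, 0.2628.
spectral radius ρ = 1.1393; 1.1393 > 1: divergent.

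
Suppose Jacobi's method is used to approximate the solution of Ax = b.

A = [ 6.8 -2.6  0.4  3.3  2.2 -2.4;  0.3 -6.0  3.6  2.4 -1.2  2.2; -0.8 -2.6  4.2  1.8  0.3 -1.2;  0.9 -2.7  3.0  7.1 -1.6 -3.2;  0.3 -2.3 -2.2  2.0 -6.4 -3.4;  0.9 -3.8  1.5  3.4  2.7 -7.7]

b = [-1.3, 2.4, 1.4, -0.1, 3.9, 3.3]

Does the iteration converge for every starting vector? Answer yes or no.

Write A = D+L+U with D = diag(6.8, -6, 4.2, 7.1, -6.4, -7.7).
T_J = -D⁻¹(L+U): T[1,3] = -(2.4)/(-6) = +0.4000; T[1,1] = 0.
  T[0,:] = [+0.0000, +0.3824, -0.0588, -0.4853, -0.3235, +0.3529]
  T[1,:] = [+0.0500, +0.0000, +0.6000, +0.4000, -0.2000, +0.3667]
  T[2,:] = [+0.1905, +0.6190, +0.0000, -0.4286, -0.0714, +0.2857]
  T[3,:] = [-0.1268, +0.3803, -0.4225, +0.0000, +0.2254, +0.4507]
  T[4,:] = [+0.0469, -0.3594, -0.3438, +0.3125, +0.0000, -0.5312]
  T[5,:] = [+0.1169, -0.4935, +0.1948, +0.4416, +0.3506, +0.0000]
moduli |λ_i(T)| = 1.1289, 0.5070, 0.5070, 0.4208, 0.3590, 0.3590.
ρ = 1.1289; 1.1289 > 1: divergent.

no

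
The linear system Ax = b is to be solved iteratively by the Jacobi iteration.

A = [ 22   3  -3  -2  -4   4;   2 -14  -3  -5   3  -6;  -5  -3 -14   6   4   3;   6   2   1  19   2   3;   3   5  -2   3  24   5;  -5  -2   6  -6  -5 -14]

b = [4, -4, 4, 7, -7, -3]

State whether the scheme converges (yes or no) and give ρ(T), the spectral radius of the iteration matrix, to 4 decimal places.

Let D = diag(22, -14, -14, 19, 24, -14); L, U the strict triangles.
Jacobi T = -D⁻¹(L+U): T[2,3] = -(6)/(-14) = +0.4286; T[2,2] = 0.
  T[0,:] = [+0.0000 -0.1364 +0.1364 +0.0909 +0.1818 -0.1818]
  T[1,:] = [+0.1429 +0.0000 -0.2143 -0.3571 +0.2143 -0.4286]
  T[2,:] = [-0.3571 -0.2143 +0.0000 +0.4286 +0.2857 +0.2143]
  T[3,:] = [-0.3158 -0.1053 -0.0526 +0.0000 -0.1053 -0.1579]
  T[4,:] = [-0.1250 -0.2083 +0.0833 -0.1250 +0.0000 -0.2083]
  T[5,:] = [-0.3571 -0.1429 +0.4286 -0.4286 -0.3571 +0.0000]
moduli |λ_i(T)| = 0.7413, 0.4608, 0.3853, 0.3853, 0.1820, 0.1820.
spectral radius ρ = 0.7413; 0.7413 < 1 ⇒ converges.

yes, ρ = 0.7413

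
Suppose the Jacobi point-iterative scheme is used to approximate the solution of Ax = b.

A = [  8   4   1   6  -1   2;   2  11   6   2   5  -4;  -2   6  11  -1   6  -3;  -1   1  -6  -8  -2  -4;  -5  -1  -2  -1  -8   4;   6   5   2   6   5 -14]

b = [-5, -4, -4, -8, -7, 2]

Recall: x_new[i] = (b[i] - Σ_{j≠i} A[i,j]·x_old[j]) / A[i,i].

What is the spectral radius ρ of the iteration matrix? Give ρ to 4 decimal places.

A = D + L + U where D = diag(8, 11, 11, -8, -8, -14).
Jacobi T = -D⁻¹(L+U): T[5,2] = -(2)/(-14) = +0.1429; T[5,5] = 0.
  T[0,:] = [+0.0000, -0.5000, -0.1250, -0.7500, +0.1250, -0.2500]
  T[1,:] = [-0.1818, +0.0000, -0.5455, -0.1818, -0.4545, +0.3636]
  T[2,:] = [+0.1818, -0.5455, +0.0000, +0.0909, -0.5455, +0.2727]
  T[3,:] = [-0.1250, +0.1250, -0.7500, +0.0000, -0.2500, -0.5000]
  T[4,:] = [-0.6250, -0.1250, -0.2500, -0.1250, +0.0000, +0.5000]
  T[5,:] = [+0.4286, +0.3571, +0.1429, +0.4286, +0.3571, +0.0000]
|eigenvalues of T|: 1.2801, 0.7788, 0.7788, 0.7052, 0.3949, 0.3949.
ρ(T) = max|λ| = 1.2801; 1.2801 > 1 ⇒ diverges.

1.2801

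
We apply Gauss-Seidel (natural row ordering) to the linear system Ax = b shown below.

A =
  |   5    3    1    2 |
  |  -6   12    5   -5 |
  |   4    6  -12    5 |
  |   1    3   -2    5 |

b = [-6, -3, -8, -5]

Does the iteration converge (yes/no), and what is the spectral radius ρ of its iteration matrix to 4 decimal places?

yes, ρ = 0.8610

Let D = diag(5, 12, -12, 5); L, U the strict triangles.
Gauss-Seidel: T = -(D+L)⁻¹U, row 0 first, T[0,1] = -(3)/(5) = -0.6000; later rows by forward substitution.
  T[0,:] = [+0.0000 -0.6000 -0.2000 -0.4000]
  T[1,:] = [+0.0000 -0.3000 -0.5167 +0.2167]
  T[2,:] = [+0.0000 -0.3500 -0.3250 +0.3917]
  T[3,:] = [+0.0000 +0.1600 +0.2200 +0.1067]
|λ(T)| sorted: 0.8610, 0.2431, 0.0995, 0.0000.
spectral radius ρ = 0.8610; 0.8610 < 1: convergent.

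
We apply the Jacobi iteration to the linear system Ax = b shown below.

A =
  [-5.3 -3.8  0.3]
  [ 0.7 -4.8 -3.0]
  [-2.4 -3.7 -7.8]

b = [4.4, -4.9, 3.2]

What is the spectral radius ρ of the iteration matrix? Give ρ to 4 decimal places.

Write A = D+L+U with D = diag(-5.3, -4.8, -7.8).
T_J = -D⁻¹(L+U): T[1,0] = -(0.7)/(-4.8) = +0.1458; T[1,1] = 0.
  T[0,:] = [+0.0000 -0.7170 +0.0566]
  T[1,:] = [+0.1458 +0.0000 -0.6250]
  T[2,:] = [-0.3077 -0.4744 +0.0000]
moduli |λ_i(T)| = 0.6317, 0.4738, 0.4738.
spectral radius ρ = 0.6317; 0.6317 < 1: convergent.

0.6317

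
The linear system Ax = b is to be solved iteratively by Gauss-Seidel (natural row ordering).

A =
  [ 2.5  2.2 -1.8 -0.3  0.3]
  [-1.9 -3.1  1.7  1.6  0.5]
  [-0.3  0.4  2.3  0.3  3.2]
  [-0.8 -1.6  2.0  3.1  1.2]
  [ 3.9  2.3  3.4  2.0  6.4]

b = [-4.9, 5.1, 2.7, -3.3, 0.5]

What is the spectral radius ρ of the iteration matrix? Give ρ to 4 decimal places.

A = D + L + U where D = diag(2.5, -3.1, 2.3, 3.1, 6.4).
Gauss-Seidel: T = -(D+L)⁻¹U, row 0 first, T[0,2] = -(-1.8)/(2.5) = +0.7200; later rows by forward substitution.
  T[0,:] = [+0.0000  -0.8800  +0.7200  +0.1200  -0.1200]
  T[1,:] = [+0.0000  +0.5394  +0.1071  +0.4426  +0.2348]
  T[2,:] = [+0.0000  -0.2086  +0.0753  -0.1918  -1.4478]
  T[3,:] = [+0.0000  +0.1858  +0.1925  +0.3831  +0.6372]
  T[4,:] = [+0.0000  +0.3952  -0.5774  -0.2500  +0.5587]
|λ(T)| sorted: 1.3355, 0.6084, 0.4299, 0.0425, 0.0000.
ρ(T) = max|λ| = 1.3355; 1.3355 > 1: divergent.

1.3355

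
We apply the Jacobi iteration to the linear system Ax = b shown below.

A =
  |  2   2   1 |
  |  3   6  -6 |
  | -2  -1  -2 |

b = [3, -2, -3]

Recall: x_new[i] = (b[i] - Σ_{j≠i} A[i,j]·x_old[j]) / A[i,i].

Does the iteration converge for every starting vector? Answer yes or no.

Diagonal D = diag(2, 6, -2); L, U strict lower/upper.
Jacobi T = -D⁻¹(L+U): T[0,2] = -(1)/(2) = -0.5000; T[0,0] = 0.
  T[0,:] = [+0.0000, -1.0000, -0.5000]
  T[1,:] = [-0.5000, +0.0000, +1.0000]
  T[2,:] = [-1.0000, -0.5000, +0.0000]
|eigenvalues of T|: 1.1291, 0.8803, 0.8803.
ρ(T) = max|λ| = 1.1291; 1.1291 > 1, so it fails to converge.

no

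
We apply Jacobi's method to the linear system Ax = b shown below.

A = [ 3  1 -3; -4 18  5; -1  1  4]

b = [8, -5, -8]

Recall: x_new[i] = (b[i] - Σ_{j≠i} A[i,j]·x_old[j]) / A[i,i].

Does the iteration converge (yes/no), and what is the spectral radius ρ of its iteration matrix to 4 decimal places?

yes, ρ = 0.5515

Let D = diag(3, 18, 4); L, U the strict triangles.
Jacobi T = -D⁻¹(L+U): T[2,0] = -(-1)/(4) = +0.2500; T[2,2] = 0.
  T[0,:] = [+0.0000, -0.3333, +1.0000]
  T[1,:] = [+0.2222, +0.0000, -0.2778]
  T[2,:] = [+0.2500, -0.2500, +0.0000]
moduli |λ_i(T)| = 0.5515, 0.4072, 0.1443.
ρ = 0.5515; 0.5515 < 1: convergent.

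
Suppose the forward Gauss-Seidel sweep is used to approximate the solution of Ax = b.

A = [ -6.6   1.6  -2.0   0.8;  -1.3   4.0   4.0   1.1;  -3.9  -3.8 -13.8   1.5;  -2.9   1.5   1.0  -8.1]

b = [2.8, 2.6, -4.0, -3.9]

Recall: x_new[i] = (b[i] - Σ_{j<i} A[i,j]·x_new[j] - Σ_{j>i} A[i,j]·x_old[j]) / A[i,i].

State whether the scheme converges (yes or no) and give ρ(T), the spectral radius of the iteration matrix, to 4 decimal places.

Diagonal D = diag(-6.6, 4, -13.8, -8.1); L, U strict lower/upper.
Gauss-Seidel: T = -(D+L)⁻¹U, row 0 first, T[0,3] = -(0.8)/(-6.6) = +0.1212; later rows by forward substitution.
  T[0,:] = [+0.0000  +0.2424  -0.3030  +0.1212]
  T[1,:] = [+0.0000  +0.0788  -1.0985  -0.2356]
  T[2,:] = [+0.0000  -0.0902  +0.3881  +0.1393]
  T[3,:] = [+0.0000  -0.0833  -0.0470  -0.0698]
eigenvalue magnitudes: 0.6097, 0.1244, 0.1244, 0.0000.
ρ = 0.6097; 0.6097 < 1, so it converges for any x₀.

yes, ρ = 0.6097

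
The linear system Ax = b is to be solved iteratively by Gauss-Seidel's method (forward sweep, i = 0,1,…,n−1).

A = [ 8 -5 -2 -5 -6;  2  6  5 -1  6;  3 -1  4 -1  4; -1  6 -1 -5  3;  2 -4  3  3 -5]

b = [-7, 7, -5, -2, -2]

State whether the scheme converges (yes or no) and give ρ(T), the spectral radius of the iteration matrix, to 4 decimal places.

no, ρ = 1.2506

Diagonal D = diag(8, 6, 4, -5, -5); L, U strict lower/upper.
Gauss-Seidel: T = -(D+L)⁻¹U, row 0 first, T[0,2] = -(-2)/(8) = +0.2500; later rows by forward substitution.
  T[0,:] = [+0.0000 +0.6250 +0.2500 +0.6250 +0.7500]
  T[1,:] = [+0.0000 -0.2083 -0.9167 -0.0417 -1.2500]
  T[2,:] = [+0.0000 -0.5208 -0.4167 -0.2292 -1.8750]
  T[3,:] = [+0.0000 -0.2708 -1.0667 -0.1292 -0.6750]
  T[4,:] = [+0.0000 -0.0583 -0.0567 +0.0683 -0.2300]
|eigenvalues of T|: 1.2506, 0.5373, 0.3901, 0.1192, 0.0000.
spectral radius ρ = 1.2506; 1.2506 > 1: divergent.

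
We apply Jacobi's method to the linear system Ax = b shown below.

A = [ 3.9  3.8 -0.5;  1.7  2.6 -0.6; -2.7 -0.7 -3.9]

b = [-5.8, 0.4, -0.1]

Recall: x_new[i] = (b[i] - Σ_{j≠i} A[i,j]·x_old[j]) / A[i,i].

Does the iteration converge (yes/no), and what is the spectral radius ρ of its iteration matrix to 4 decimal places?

Let D = diag(3.9, 2.6, -3.9); L, U the strict triangles.
Jacobi: T = -D⁻¹(L+U), T[1,0] = -(1.7)/(2.6) = -0.6538; T[1,1] = 0.
  T[0,:] = [+0.0000 -0.9744 +0.1282]
  T[1,:] = [-0.6538 +0.0000 +0.2308]
  T[2,:] = [-0.6923 -0.1795 +0.0000]
eigenvalue magnitudes: 0.8424, 0.4502, 0.4502.
ρ = 0.8424; 0.8424 < 1 ⇒ converges.

yes, ρ = 0.8424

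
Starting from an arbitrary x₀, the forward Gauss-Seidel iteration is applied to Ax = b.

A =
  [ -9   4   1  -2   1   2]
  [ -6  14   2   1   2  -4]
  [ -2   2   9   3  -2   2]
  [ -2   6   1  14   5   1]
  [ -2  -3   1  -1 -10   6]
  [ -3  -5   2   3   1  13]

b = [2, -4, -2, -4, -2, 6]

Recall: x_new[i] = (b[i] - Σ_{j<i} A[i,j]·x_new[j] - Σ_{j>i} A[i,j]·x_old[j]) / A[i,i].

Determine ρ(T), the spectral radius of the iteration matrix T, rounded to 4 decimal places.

0.5288

Write A = D+L+U with D = diag(-9, 14, 9, 14, -10, 13).
GS T = -(D+L)⁻¹U: row 0 first, T[0,5] = -(2)/(-9) = +0.2222; later rows by forward substitution.
  T[0,:] = [+0.0000  +0.4444  +0.1111  -0.2222  +0.1111  +0.2222]
  T[1,:] = [+0.0000  +0.1905  -0.0952  -0.1667  -0.0952  +0.3810]
  T[2,:] = [+0.0000  +0.0564  +0.0459  -0.3457  +0.2681  -0.2575]
  T[3,:] = [+0.0000  -0.0222  +0.0534  +0.0644  -0.3196  -0.1846]
  T[4,:] = [+0.0000  -0.1382  +0.0056  +0.0534  +0.0651  +0.4340]
  T[5,:] = [+0.0000  +0.1829  -0.0308  -0.0812  +0.0165  +0.2466]
|roots of det(T-λI)|: 0.5288, 0.2326, 0.2244, 0.2244, 0.1689, 0.0000.
spectral radius ρ = 0.5288; 0.5288 < 1 ⇒ converges.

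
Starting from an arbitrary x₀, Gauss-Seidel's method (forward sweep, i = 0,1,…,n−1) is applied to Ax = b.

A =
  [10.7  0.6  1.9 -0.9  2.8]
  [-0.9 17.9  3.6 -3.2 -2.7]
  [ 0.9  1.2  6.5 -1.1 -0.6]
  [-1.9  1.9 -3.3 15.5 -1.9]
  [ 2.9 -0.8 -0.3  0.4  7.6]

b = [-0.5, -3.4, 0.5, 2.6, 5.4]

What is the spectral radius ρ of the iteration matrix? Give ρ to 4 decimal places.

Split A = D + L + U, D = diag(10.7, 17.9, 6.5, 15.5, 7.6).
GS T = -(D+L)⁻¹U: row 0 first, T[0,1] = -(0.6)/(10.7) = -0.0561; later rows by forward substitution.
  T[0,:] = [+0.0000  -0.0561  -0.1776  +0.0841  -0.2617]
  T[1,:] = [+0.0000  -0.0028  -0.2100  +0.1830  +0.1377]
  T[2,:] = [+0.0000  +0.0083  +0.0634  +0.1238  +0.1031]
  T[3,:] = [+0.0000  -0.0048  +0.0175  +0.0142  +0.0956]
  T[4,:] = [+0.0000  +0.0217  +0.0472  -0.0087  +0.1134]
|λ(T)| sorted: 0.1779, 0.0797, 0.0794, 0.0794, 0.0000.
ρ(T) = max|λ| = 0.1779; 0.1779 < 1 ⇒ converges.

0.1779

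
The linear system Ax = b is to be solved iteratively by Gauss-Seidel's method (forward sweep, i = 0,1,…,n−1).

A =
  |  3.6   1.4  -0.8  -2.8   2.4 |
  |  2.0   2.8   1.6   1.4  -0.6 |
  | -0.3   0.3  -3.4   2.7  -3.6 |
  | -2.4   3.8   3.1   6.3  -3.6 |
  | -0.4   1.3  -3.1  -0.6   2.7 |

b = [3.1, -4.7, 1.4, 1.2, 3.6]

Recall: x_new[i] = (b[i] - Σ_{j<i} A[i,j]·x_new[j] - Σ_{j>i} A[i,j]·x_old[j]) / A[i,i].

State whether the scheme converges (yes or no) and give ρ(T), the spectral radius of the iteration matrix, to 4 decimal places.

Let D = diag(3.6, 2.8, -3.4, 6.3, 2.7); L, U the strict triangles.
Gauss-Seidel: T = -(D+L)⁻¹U, row 0 first, T[0,3] = -(-2.8)/(3.6) = +0.7778; later rows by forward substitution.
  T[0,:] = [+0.0000 -0.3889 +0.2222 +0.7778 -0.6667]
  T[1,:] = [+0.0000 +0.2778 -0.7302 -1.0556 +0.6905]
  T[2,:] = [+0.0000 +0.0588 -0.0840 +0.6324 -0.9391]
  T[3,:] = [+0.0000 -0.3446 +0.5664 +0.6218 +0.3631]
  T[4,:] = [+0.0000 -0.2004 +0.4139 +1.4877 -1.4287]
moduli |λ_i(T)| = 1.6424, 1.1002, 0.0909, 0.0909, 0.0000.
ρ(T) = max|λ| = 1.6424; 1.6424 > 1, so it fails to converge.

no, ρ = 1.6424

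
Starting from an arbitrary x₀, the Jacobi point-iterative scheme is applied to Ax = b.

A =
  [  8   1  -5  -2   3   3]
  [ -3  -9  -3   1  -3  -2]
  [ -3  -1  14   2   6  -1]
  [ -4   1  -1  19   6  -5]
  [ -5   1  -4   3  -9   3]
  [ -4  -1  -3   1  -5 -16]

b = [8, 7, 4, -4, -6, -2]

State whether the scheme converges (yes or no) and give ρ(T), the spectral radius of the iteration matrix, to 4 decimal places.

yes, ρ = 0.8283

A = D + L + U where D = diag(8, -9, 14, 19, -9, -16).
Jacobi: T = -D⁻¹(L+U), T[0,1] = -(1)/(8) = -0.1250; T[0,0] = 0.
  T[0,:] = [+0.0000  -0.1250  +0.6250  +0.2500  -0.3750  -0.3750]
  T[1,:] = [-0.3333  +0.0000  -0.3333  +0.1111  -0.3333  -0.2222]
  T[2,:] = [+0.2143  +0.0714  +0.0000  -0.1429  -0.4286  +0.0714]
  T[3,:] = [+0.2105  -0.0526  +0.0526  +0.0000  -0.3158  +0.2632]
  T[4,:] = [-0.5556  +0.1111  -0.4444  +0.3333  +0.0000  +0.3333]
  T[5,:] = [-0.2500  -0.0625  -0.1875  +0.0625  -0.3125  +0.0000]
|roots of det(T-λI)|: 0.8283, 0.6824, 0.4307, 0.4307, 0.1448, 0.1448.
spectral radius ρ = 0.8283; 0.8283 < 1 ⇒ converges.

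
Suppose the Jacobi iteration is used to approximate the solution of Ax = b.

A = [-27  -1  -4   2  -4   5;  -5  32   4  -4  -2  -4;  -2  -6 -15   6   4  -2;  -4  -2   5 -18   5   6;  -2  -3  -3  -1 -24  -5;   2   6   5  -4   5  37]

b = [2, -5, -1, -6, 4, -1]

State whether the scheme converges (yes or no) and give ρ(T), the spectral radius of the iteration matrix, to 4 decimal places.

yes, ρ = 0.5136

Split A = D + L + U, D = diag(-27, 32, -15, -18, -24, 37).
Jacobi T = -D⁻¹(L+U): T[0,2] = -(-4)/(-27) = -0.1481; T[0,0] = 0.
  T[0,:] = [+0.0000  -0.0370  -0.1481  +0.0741  -0.1481  +0.1852]
  T[1,:] = [+0.1562  +0.0000  -0.1250  +0.1250  +0.0625  +0.1250]
  T[2,:] = [-0.1333  -0.4000  +0.0000  +0.4000  +0.2667  -0.1333]
  T[3,:] = [-0.2222  -0.1111  +0.2778  +0.0000  +0.2778  +0.3333]
  T[4,:] = [-0.0833  -0.1250  -0.1250  -0.0417  +0.0000  -0.2083]
  T[5,:] = [-0.0541  -0.1622  -0.1351  +0.1081  -0.1351  +0.0000]
|λ(T)| sorted: 0.5136, 0.3235, 0.3235, 0.2396, 0.2396, 0.0385.
ρ(T) = max|λ| = 0.5136; 0.5136 < 1 ⇒ converges.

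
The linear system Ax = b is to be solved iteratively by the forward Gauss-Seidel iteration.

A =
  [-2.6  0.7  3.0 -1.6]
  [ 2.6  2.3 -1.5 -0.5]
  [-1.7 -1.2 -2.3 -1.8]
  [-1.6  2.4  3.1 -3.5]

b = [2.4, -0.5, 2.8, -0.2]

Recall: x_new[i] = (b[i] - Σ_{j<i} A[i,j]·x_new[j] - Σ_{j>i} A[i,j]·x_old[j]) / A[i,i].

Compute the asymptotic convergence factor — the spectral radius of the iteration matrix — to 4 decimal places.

1.2541

Diagonal D = diag(-2.6, 2.3, -2.3, -3.5); L, U strict lower/upper.
Gauss-Seidel: T = -(D+L)⁻¹U, row 0 first, T[0,2] = -(3)/(-2.6) = +1.1538; later rows by forward substitution.
  T[0,:] = [+0.0000, +0.2692, +1.1538, -0.6154]
  T[1,:] = [+0.0000, -0.3043, -0.6522, +0.9130]
  T[2,:] = [+0.0000, -0.0402, -0.5126, -0.8041]
  T[3,:] = [+0.0000, -0.3674, -1.4287, +0.1952]
eigenvalue magnitudes: 1.2541, 0.7035, 0.0712, 0.0000.
ρ = 1.2541; 1.2541 > 1 ⇒ diverges.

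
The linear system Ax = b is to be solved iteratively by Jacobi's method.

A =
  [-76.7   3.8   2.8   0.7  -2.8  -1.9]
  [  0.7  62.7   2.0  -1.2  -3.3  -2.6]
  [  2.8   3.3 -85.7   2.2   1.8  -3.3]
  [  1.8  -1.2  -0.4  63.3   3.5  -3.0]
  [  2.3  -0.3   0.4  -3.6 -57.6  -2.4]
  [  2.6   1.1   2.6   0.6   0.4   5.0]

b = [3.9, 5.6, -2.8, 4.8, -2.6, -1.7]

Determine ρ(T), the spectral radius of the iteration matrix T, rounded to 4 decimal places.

Diagonal D = diag(-76.7, 62.7, -85.7, 63.3, -57.6, 5); L, U strict lower/upper.
Jacobi T = -D⁻¹(L+U): T[3,2] = -(-0.4)/(63.3) = +0.0063; T[3,3] = 0.
  T[0,:] = [+0.0000, +0.0495, +0.0365, +0.0091, -0.0365, -0.0248]
  T[1,:] = [-0.0112, +0.0000, -0.0319, +0.0191, +0.0526, +0.0415]
  T[2,:] = [+0.0327, +0.0385, +0.0000, +0.0257, +0.0210, -0.0385]
  T[3,:] = [-0.0284, +0.0190, +0.0063, +0.0000, -0.0553, +0.0474]
  T[4,:] = [+0.0399, -0.0052, +0.0069, -0.0625, +0.0000, -0.0417]
  T[5,:] = [-0.5200, -0.2200, -0.5200, -0.1200, -0.0800, +0.0000]
|roots of det(T-λI)|: 0.1692, 0.1278, 0.1278, 0.0700, 0.0607, 0.0236.
ρ = 0.1692; 0.1692 < 1, so it converges for any x₀.

0.1692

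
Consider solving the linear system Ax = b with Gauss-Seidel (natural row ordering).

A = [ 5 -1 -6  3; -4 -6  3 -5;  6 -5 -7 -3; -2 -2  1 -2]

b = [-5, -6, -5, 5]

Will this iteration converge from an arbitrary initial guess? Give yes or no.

no

A = D + L + U where D = diag(5, -6, -7, -2).
GS T = -(D+L)⁻¹U: row 0 first, T[0,2] = -(-6)/(5) = +1.2000; later rows by forward substitution.
  T[0,:] = [+0.0000  +0.2000  +1.2000  -0.6000]
  T[1,:] = [+0.0000  -0.1333  -0.3000  -0.4333]
  T[2,:] = [+0.0000  +0.2667  +1.2429  -0.6333]
  T[3,:] = [+0.0000  +0.0667  -0.2786  +0.7167]
eigenvalue magnitudes: 1.4619, 0.2443, 0.1200, 0.0000.
ρ(T) = max|λ| = 1.4619; 1.4619 > 1, so it fails to converge.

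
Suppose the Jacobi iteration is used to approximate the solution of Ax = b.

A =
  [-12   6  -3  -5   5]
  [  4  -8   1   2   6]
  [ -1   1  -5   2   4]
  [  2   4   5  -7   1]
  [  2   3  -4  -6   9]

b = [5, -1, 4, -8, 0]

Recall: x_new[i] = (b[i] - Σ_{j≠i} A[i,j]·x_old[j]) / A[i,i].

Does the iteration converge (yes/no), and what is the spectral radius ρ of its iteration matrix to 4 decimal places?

no, ρ = 1.1910

Let D = diag(-12, -8, -5, -7, 9); L, U the strict triangles.
T_J = -D⁻¹(L+U): T[1,2] = -(1)/(-8) = +0.1250; T[1,1] = 0.
  T[0,:] = [+0.0000, +0.5000, -0.2500, -0.4167, +0.4167]
  T[1,:] = [+0.5000, +0.0000, +0.1250, +0.2500, +0.7500]
  T[2,:] = [-0.2000, +0.2000, +0.0000, +0.4000, +0.8000]
  T[3,:] = [+0.2857, +0.5714, +0.7143, +0.0000, +0.1429]
  T[4,:] = [-0.2222, -0.3333, +0.4444, +0.6667, +0.0000]
|roots of det(T-λI)|: 1.1910, 0.5787, 0.5787, 0.2857, 0.2857.
ρ(T) = max|λ| = 1.1910; 1.1910 > 1: divergent.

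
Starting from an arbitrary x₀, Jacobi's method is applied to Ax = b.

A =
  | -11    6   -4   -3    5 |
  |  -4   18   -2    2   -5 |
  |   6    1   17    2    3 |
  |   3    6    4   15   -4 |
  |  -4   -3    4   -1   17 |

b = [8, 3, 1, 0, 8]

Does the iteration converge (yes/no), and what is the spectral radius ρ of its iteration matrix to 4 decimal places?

yes, ρ = 0.7558

Split A = D + L + U, D = diag(-11, 18, 17, 15, 17).
Jacobi: T = -D⁻¹(L+U), T[4,2] = -(4)/(17) = -0.2353; T[4,4] = 0.
  T[0,:] = [+0.0000 +0.5455 -0.3636 -0.2727 +0.4545]
  T[1,:] = [+0.2222 +0.0000 +0.1111 -0.1111 +0.2778]
  T[2,:] = [-0.3529 -0.0588 +0.0000 -0.1176 -0.1765]
  T[3,:] = [-0.2000 -0.4000 -0.2667 +0.0000 +0.2667]
  T[4,:] = [+0.2353 +0.1765 -0.2353 +0.0588 +0.0000]
|roots of det(T-λI)|: 0.7558, 0.5815, 0.3759, 0.3267, 0.1251.
spectral radius ρ = 0.7558; 0.7558 < 1: convergent.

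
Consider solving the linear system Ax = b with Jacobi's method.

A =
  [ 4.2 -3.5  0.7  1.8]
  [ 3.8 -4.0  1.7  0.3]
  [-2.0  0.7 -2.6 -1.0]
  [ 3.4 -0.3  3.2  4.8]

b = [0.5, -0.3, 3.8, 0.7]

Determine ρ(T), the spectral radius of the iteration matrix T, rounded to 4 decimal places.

1.4346

Split A = D + L + U, D = diag(4.2, -4, -2.6, 4.8).
Jacobi: T = -D⁻¹(L+U), T[0,1] = -(-3.5)/(4.2) = +0.8333; T[0,0] = 0.
  T[0,:] = [+0.0000, +0.8333, -0.1667, -0.4286]
  T[1,:] = [+0.9500, +0.0000, +0.4250, +0.0750]
  T[2,:] = [-0.7692, +0.2692, +0.0000, -0.3846]
  T[3,:] = [-0.7083, +0.0625, -0.6667, +0.0000]
moduli |λ_i(T)| = 1.4346, 0.9145, 0.5502, 0.0302.
ρ = 1.4346; 1.4346 > 1: divergent.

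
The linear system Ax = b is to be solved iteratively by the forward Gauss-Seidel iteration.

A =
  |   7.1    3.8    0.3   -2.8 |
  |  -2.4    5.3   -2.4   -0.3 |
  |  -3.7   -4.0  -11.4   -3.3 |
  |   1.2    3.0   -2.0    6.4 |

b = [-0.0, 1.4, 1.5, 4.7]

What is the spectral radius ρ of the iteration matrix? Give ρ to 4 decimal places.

0.8921

Let D = diag(7.1, 5.3, -11.4, 6.4); L, U the strict triangles.
T_GS = -(D+L)⁻¹U: row 0 first, T[0,1] = -(3.8)/(7.1) = -0.5352; later rows by forward substitution.
  T[0,:] = [+0.0000 -0.5352 -0.0423 +0.3944]
  T[1,:] = [+0.0000 -0.2424 +0.4337 +0.2352]
  T[2,:] = [+0.0000 +0.2587 -0.1385 -0.5000]
  T[3,:] = [+0.0000 +0.2948 -0.2386 -0.3404]
eigenvalue magnitudes: 0.8921, 0.1214, 0.1214, 0.0000.
ρ = 0.8921; 0.8921 < 1, so it converges for any x₀.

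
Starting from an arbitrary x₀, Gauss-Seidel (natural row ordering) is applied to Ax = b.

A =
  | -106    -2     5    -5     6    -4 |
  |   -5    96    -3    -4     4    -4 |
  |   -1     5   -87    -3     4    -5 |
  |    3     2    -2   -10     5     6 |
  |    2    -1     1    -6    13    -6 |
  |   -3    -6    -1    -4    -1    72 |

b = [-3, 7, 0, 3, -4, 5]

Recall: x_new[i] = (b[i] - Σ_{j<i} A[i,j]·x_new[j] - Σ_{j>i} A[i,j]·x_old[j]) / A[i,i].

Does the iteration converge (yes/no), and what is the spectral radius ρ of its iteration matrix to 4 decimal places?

yes, ρ = 0.3244

Split A = D + L + U, D = diag(-106, 96, -87, -10, 13, 72).
GS T = -(D+L)⁻¹U: row 0 first, T[0,5] = -(-4)/(-106) = -0.0377; later rows by forward substitution.
  T[0,:] = [+0.0000, -0.0189, +0.0472, -0.0472, +0.0566, -0.0377]
  T[1,:] = [+0.0000, -0.0010, +0.0337, +0.0392, -0.0387, +0.0397]
  T[2,:] = [+0.0000, +0.0002, +0.0014, -0.0317, +0.0431, -0.0548]
  T[3,:] = [+0.0000, -0.0059, +0.0206, +0.0000, +0.5006, +0.6076]
  T[4,:] = [+0.0000, +0.0001, +0.0047, +0.0127, +0.2161, +0.7550]
  T[5,:] = [+0.0000, -0.0012, +0.0060, +0.0010, +0.0305, +0.0452]
moduli |λ_i(T)| = 0.3244, 0.0660, 0.0660, 0.0294, 0.0047, 0.0000.
spectral radius ρ = 0.3244; 0.3244 < 1, so it converges for any x₀.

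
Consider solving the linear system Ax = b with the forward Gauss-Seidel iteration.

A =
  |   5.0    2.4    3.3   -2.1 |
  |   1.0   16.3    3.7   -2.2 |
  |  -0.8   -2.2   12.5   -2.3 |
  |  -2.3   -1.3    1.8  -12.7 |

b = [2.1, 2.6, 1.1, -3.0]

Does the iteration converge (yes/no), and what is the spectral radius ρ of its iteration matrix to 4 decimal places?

A = D + L + U where D = diag(5, 16.3, 12.5, -12.7).
GS T = -(D+L)⁻¹U: row 0 first, T[0,1] = -(2.4)/(5) = -0.4800; later rows by forward substitution.
  T[0,:] = [+0.0000, -0.4800, -0.6600, +0.4200]
  T[1,:] = [+0.0000, +0.0294, -0.1865, +0.1092]
  T[2,:] = [+0.0000, -0.0255, -0.0751, +0.2301]
  T[3,:] = [+0.0000, +0.0803, +0.1280, -0.0546]
|roots of det(T-λI)|: 0.2904, 0.1118, 0.1118, 0.0000.
ρ(T) = max|λ| = 0.2904; 0.2904 < 1: convergent.

yes, ρ = 0.2904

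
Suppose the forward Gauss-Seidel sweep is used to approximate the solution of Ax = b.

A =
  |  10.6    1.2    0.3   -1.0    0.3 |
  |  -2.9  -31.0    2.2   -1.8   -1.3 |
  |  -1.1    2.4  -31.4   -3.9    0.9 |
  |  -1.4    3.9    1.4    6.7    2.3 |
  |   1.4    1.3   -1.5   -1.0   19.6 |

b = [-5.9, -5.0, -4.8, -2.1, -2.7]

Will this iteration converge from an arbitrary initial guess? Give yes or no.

yes

Write A = D+L+U with D = diag(10.6, -31, -31.4, 6.7, 19.6).
GS T = -(D+L)⁻¹U: row 0 first, T[0,4] = -(0.3)/(10.6) = -0.0283; later rows by forward substitution.
  T[0,:] = [+0.0000, -0.1132, -0.0283, +0.0943, -0.0283]
  T[1,:] = [+0.0000, +0.0106, +0.0736, -0.0669, -0.0393]
  T[2,:] = [+0.0000, +0.0048, +0.0066, -0.1326, +0.0267]
  T[3,:] = [+0.0000, -0.0308, -0.0501, +0.0864, -0.3319]
  T[4,:] = [+0.0000, +0.0062, -0.0049, -0.0080, -0.0103]
|eigenvalues of T|: 0.1697, 0.0744, 0.0440, 0.0440, 0.0000.
ρ(T) = max|λ| = 0.1697; 0.1697 < 1: convergent.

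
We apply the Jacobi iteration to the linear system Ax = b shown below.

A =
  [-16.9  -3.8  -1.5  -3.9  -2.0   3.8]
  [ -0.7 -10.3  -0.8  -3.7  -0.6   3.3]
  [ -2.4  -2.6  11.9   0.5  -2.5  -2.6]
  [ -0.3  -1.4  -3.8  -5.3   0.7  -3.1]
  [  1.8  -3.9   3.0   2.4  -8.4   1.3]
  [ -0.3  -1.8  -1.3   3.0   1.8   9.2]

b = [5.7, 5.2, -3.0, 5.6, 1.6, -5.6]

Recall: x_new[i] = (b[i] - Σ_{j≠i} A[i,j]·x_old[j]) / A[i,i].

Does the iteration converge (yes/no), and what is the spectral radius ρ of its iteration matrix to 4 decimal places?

yes, ρ = 0.8677

Write A = D+L+U with D = diag(-16.9, -10.3, 11.9, -5.3, -8.4, 9.2).
T_J = -D⁻¹(L+U): T[5,2] = -(-1.3)/(9.2) = +0.1413; T[5,5] = 0.
  T[0,:] = [+0.0000  -0.2249  -0.0888  -0.2308  -0.1183  +0.2249]
  T[1,:] = [-0.0680  +0.0000  -0.0777  -0.3592  -0.0583  +0.3204]
  T[2,:] = [+0.2017  +0.2185  +0.0000  -0.0420  +0.2101  +0.2185]
  T[3,:] = [-0.0566  -0.2642  -0.7170  +0.0000  +0.1321  -0.5849]
  T[4,:] = [+0.2143  -0.4643  +0.3571  +0.2857  +0.0000  +0.1548]
  T[5,:] = [+0.0326  +0.1957  +0.1413  -0.3261  -0.1957  +0.0000]
|eigenvalues of T|: 0.8677, 0.4716, 0.4716, 0.3057, 0.1706, 0.1706.
ρ(T) = max|λ| = 0.8677; 0.8677 < 1: convergent.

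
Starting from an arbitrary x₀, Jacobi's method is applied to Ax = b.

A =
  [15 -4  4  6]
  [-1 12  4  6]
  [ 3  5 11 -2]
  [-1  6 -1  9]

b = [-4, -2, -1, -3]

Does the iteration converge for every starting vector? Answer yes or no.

yes

Let D = diag(15, 12, 11, 9); L, U the strict triangles.
Jacobi T = -D⁻¹(L+U): T[0,2] = -(4)/(15) = -0.2667; T[0,0] = 0.
  T[0,:] = [+0.0000  +0.2667  -0.2667  -0.4000]
  T[1,:] = [+0.0833  +0.0000  -0.3333  -0.5000]
  T[2,:] = [-0.2727  -0.4545  +0.0000  +0.1818]
  T[3,:] = [+0.1111  -0.6667  +0.1111  +0.0000]
|roots of det(T-λI)|: 0.8371, 0.6231, 0.1088, 0.1088.
spectral radius ρ = 0.8371; 0.8371 < 1 ⇒ converges.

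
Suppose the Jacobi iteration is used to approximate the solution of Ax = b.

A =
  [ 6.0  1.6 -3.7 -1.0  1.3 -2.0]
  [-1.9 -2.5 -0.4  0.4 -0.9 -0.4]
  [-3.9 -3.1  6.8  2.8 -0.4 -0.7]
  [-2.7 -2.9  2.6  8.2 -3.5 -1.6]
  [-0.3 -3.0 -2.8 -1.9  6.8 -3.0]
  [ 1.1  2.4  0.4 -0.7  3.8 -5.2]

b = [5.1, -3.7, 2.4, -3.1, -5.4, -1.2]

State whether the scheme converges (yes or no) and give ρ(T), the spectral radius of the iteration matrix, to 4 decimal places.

Split A = D + L + U, D = diag(6, -2.5, 6.8, 8.2, 6.8, -5.2).
Jacobi: T = -D⁻¹(L+U), T[0,3] = -(-1)/(6) = +0.1667; T[0,0] = 0.
  T[0,:] = [+0.0000  -0.2667  +0.6167  +0.1667  -0.2167  +0.3333]
  T[1,:] = [-0.7600  +0.0000  -0.1600  +0.1600  -0.3600  -0.1600]
  T[2,:] = [+0.5735  +0.4559  +0.0000  -0.4118  +0.0588  +0.1029]
  T[3,:] = [+0.3293  +0.3537  -0.3171  +0.0000  +0.4268  +0.1951]
  T[4,:] = [+0.0441  +0.4412  +0.4118  +0.2794  +0.0000  +0.4412]
  T[5,:] = [+0.2115  +0.4615  +0.0769  -0.1346  +0.7308  +0.0000]
eigenvalue magnitudes: 1.2180, 0.7030, 0.7030, 0.6120, 0.2311, 0.2311.
ρ(T) = max|λ| = 1.2180; 1.2180 > 1 ⇒ diverges.

no, ρ = 1.2180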